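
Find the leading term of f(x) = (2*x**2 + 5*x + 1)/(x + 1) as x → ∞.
2*x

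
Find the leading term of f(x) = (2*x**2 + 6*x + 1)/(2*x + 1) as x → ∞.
x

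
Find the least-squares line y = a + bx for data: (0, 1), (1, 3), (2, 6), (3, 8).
a = 9/10, b = 12/5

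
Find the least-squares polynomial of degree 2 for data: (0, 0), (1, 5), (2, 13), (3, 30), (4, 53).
3/7 + (17/70)x + (45/14)x²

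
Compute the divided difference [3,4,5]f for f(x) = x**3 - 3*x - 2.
12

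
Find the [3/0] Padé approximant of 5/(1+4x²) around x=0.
5 - 20*x**2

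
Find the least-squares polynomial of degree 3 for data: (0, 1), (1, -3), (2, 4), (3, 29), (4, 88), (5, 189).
113/126 + (-467/108)x + (-127/126)x² + (203/108)x³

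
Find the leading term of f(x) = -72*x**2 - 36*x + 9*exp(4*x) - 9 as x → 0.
96*x**3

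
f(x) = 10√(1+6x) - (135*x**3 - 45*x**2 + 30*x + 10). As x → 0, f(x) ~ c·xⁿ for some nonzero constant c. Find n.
4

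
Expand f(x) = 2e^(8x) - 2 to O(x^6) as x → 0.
16*x + 64*x**2 + 512*x**3/3 + 1024*x**4/3 + 8192*x**5/15 + O(x**6)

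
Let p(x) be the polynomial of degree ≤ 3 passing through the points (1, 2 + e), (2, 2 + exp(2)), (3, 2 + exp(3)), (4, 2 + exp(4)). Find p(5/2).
-exp(4)/16 - e/16 + 2 + 9*exp(2)/16 + 9*exp(3)/16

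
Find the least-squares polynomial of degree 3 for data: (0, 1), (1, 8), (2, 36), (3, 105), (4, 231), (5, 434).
65/63 + (775/378)x + (31/18)x² + (82/27)x³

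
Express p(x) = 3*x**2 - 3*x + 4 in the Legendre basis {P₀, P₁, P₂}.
(5)P₀ + (-3)P₁ + (2)P₂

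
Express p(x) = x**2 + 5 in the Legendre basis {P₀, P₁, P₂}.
(16/3)P₀ + (2/3)P₂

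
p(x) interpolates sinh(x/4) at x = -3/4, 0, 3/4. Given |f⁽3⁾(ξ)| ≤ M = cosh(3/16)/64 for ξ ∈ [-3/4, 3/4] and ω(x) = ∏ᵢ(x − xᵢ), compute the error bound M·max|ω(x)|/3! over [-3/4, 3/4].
sqrt(3)*cosh(3/16)/4096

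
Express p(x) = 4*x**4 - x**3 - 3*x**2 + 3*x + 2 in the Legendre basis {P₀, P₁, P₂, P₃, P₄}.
(9/5)P₀ + (12/5)P₁ + (2/7)P₂ + (-2/5)P₃ + (32/35)P₄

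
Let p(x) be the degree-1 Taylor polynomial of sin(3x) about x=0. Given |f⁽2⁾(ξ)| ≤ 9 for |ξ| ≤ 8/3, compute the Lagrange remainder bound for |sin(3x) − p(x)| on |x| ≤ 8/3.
32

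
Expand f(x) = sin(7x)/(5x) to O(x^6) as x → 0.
7/5 - 343*x**2/30 + 16807*x**4/600 + O(x**6)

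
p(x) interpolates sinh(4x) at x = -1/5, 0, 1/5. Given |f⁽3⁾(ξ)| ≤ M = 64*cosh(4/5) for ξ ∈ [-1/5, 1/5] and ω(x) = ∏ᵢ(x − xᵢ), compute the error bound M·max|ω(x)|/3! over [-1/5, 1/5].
64*sqrt(3)*cosh(4/5)/3375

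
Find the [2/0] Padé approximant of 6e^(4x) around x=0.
48*x**2 + 24*x + 6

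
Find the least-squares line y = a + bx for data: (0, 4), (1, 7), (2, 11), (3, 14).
a = 39/10, b = 17/5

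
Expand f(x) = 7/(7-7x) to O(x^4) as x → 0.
1 + x + x**2 + x**3 + O(x**4)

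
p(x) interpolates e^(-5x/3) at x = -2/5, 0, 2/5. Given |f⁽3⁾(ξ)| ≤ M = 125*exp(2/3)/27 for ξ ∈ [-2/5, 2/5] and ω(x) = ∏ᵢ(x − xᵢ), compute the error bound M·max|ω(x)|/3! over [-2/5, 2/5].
8*sqrt(3)*exp(2/3)/729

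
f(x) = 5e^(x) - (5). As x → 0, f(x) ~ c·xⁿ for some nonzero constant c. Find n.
1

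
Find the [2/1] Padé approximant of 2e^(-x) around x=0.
(x**2/3 - 4*x/3 + 2)/(x/3 + 1)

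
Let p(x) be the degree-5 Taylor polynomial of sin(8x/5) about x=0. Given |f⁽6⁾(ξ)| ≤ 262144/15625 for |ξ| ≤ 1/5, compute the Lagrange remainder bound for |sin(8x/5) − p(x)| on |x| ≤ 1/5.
16384/10986328125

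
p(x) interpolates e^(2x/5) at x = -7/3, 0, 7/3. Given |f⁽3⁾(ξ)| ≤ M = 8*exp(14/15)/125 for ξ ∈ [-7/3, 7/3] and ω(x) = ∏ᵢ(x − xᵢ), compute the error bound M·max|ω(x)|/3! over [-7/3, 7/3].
2744*sqrt(3)*exp(14/15)/91125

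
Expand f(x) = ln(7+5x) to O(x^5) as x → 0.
log(7) + 5*x/7 - 25*x**2/98 + 125*x**3/1029 - 625*x**4/9604 + O(x**5)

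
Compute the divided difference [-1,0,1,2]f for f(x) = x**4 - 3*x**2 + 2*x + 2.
2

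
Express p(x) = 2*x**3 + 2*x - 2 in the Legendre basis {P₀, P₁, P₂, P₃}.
(-2)P₀ + (16/5)P₁ + (4/5)P₃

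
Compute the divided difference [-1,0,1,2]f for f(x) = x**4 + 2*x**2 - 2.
2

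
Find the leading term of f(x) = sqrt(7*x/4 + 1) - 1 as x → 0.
7*x/8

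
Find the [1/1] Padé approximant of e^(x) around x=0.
(x/2 + 1)/(1 - x/2)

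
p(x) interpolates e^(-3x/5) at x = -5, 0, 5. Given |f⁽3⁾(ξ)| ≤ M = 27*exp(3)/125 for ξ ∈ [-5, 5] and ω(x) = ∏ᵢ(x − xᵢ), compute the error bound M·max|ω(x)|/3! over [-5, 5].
sqrt(3)*exp(3)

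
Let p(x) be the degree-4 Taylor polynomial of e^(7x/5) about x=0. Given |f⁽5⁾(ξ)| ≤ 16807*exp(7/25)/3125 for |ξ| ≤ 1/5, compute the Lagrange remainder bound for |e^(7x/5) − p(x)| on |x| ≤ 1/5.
16807*exp(7/25)/1171875000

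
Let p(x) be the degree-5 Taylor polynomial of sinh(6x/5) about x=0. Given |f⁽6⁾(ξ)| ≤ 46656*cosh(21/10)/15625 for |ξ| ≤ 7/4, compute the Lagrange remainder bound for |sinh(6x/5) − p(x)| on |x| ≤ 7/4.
9529569*cosh(21/10)/80000000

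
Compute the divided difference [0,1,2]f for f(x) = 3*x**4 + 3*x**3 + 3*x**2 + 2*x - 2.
33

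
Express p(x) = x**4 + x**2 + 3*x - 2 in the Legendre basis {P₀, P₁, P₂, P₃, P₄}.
(-22/15)P₀ + (3)P₁ + (26/21)P₂ + (8/35)P₄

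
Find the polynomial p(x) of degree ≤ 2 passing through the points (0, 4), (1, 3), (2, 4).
x**2 - 2*x + 4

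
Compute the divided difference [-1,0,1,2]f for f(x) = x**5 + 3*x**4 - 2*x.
11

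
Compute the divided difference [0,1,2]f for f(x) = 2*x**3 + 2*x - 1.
6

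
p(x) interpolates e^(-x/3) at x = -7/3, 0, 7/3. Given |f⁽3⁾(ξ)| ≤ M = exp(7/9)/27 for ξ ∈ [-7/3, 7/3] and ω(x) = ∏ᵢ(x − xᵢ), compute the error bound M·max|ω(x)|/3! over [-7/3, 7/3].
343*sqrt(3)*exp(7/9)/19683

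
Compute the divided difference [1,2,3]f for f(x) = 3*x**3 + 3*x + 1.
18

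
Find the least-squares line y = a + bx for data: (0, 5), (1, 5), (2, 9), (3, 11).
a = 21/5, b = 11/5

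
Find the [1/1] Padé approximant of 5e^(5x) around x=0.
(25*x/2 + 5)/(1 - 5*x/2)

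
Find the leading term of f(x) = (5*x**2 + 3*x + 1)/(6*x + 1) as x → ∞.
5*x/6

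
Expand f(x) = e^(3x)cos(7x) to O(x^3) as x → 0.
1 + 3*x - 20*x**2 + O(x**3)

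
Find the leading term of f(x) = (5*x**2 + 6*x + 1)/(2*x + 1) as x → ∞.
5*x/2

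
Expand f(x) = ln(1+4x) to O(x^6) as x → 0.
4*x - 8*x**2 + 64*x**3/3 - 64*x**4 + 1024*x**5/5 + O(x**6)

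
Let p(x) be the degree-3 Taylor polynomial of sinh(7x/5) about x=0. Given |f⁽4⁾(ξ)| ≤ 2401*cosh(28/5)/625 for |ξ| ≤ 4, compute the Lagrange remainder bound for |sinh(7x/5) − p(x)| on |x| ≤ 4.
76832*cosh(28/5)/1875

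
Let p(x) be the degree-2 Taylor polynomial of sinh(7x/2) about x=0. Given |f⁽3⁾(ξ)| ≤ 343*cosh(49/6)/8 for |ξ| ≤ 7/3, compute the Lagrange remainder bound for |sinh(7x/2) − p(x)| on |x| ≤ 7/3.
117649*cosh(49/6)/1296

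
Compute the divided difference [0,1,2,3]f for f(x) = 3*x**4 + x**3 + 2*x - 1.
19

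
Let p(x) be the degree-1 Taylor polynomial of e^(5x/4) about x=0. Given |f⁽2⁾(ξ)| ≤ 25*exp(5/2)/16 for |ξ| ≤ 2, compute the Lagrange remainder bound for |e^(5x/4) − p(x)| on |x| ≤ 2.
25*exp(5/2)/8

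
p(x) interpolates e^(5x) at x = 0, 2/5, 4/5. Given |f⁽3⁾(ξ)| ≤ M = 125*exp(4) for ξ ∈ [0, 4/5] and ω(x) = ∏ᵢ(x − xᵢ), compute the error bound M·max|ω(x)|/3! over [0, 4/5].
8*sqrt(3)*exp(4)/27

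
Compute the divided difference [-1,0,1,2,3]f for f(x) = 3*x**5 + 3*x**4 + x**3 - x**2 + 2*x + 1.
18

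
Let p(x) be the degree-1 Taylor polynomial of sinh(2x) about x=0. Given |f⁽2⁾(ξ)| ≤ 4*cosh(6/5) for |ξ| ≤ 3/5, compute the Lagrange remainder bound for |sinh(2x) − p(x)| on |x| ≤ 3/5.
18*cosh(6/5)/25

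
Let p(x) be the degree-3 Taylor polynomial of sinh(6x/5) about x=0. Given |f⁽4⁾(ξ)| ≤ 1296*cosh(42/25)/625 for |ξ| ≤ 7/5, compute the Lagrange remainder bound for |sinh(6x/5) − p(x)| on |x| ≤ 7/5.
129654*cosh(42/25)/390625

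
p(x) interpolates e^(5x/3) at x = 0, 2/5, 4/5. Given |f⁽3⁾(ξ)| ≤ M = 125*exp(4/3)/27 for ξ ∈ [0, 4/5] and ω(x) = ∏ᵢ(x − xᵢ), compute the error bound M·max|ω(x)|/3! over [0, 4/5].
8*sqrt(3)*exp(4/3)/729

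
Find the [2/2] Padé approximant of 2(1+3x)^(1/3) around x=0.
(14*x**2/3 + 7*x + 2)/(5*x**2/6 + 5*x/2 + 1)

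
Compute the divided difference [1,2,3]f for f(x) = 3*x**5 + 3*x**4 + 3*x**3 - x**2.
362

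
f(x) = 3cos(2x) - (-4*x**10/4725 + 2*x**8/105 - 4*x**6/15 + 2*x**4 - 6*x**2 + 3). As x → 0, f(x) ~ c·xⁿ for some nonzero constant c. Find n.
12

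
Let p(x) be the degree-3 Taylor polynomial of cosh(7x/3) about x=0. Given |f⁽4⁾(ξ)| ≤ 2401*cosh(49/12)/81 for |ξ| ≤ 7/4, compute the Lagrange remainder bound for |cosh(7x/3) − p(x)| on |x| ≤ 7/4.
5764801*cosh(49/12)/497664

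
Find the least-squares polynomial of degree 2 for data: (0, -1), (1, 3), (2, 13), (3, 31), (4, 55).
-33/35 + (2/7)x + (24/7)x²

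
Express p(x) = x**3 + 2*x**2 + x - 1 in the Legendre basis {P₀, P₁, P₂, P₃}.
(-1/3)P₀ + (8/5)P₁ + (4/3)P₂ + (2/5)P₃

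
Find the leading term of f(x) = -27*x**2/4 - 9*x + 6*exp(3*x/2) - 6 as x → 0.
27*x**3/8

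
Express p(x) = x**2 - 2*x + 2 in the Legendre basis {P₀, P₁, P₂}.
(7/3)P₀ + (-2)P₁ + (2/3)P₂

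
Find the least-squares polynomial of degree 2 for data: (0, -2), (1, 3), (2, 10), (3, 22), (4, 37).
-64/35 + (179/70)x + (25/14)x²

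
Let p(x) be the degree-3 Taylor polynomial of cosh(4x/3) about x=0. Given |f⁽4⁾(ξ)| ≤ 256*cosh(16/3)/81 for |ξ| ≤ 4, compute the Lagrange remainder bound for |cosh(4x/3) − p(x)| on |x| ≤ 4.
8192*cosh(16/3)/243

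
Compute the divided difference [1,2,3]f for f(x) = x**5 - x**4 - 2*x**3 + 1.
53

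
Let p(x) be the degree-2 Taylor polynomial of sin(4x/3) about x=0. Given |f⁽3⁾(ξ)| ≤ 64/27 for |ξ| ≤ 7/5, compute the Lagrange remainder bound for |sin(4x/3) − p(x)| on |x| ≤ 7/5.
10976/10125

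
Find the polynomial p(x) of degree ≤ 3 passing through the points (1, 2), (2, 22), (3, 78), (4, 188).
3*x**3 - x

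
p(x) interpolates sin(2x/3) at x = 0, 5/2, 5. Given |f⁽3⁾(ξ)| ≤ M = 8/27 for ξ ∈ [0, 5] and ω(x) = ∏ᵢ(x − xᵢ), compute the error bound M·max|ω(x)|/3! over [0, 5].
125*sqrt(3)/729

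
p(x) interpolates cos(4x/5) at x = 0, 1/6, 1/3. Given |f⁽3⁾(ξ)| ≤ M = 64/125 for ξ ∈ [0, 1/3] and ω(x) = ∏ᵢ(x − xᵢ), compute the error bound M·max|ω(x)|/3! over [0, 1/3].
8*sqrt(3)/91125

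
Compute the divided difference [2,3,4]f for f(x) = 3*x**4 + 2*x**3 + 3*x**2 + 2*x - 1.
186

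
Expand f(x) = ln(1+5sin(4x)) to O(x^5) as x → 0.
20*x - 200*x**2 + 7840*x**3/3 - 116800*x**4/3 + O(x**5)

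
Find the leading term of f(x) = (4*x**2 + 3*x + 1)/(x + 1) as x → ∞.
4*x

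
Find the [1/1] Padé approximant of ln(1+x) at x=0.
x/(x/2 + 1)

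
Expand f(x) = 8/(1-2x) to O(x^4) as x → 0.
8 + 16*x + 32*x**2 + 64*x**3 + O(x**4)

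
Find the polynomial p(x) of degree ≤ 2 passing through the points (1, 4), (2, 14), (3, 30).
3*x**2 + x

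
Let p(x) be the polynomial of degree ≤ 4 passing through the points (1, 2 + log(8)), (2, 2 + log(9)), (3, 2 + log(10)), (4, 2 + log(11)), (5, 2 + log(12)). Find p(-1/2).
log(429496729600000000000000000000000*11**(31/32)*2**(25/128)*3**(19/128)*5**(13/64)/1259146754955705275366853393770193) + 2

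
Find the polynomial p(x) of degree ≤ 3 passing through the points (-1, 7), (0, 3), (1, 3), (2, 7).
2*x**2 - 2*x + 3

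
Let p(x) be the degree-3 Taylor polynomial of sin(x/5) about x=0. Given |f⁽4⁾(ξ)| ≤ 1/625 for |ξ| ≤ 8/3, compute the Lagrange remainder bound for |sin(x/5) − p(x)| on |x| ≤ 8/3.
512/151875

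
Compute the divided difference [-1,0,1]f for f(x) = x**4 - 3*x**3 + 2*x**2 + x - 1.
3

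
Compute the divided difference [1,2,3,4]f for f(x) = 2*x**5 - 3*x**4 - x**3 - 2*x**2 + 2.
99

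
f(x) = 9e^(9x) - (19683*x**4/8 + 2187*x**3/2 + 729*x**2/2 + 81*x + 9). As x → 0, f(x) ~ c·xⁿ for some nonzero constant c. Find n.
5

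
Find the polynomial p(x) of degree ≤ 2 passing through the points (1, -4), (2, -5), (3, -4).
x**2 - 4*x - 1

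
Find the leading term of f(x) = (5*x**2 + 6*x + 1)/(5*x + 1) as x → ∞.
x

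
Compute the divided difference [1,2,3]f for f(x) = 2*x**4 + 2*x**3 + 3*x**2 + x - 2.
65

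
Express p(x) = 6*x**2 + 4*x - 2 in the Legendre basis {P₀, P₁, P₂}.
(4)P₁ + (4)P₂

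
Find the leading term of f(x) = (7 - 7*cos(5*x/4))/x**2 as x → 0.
175/32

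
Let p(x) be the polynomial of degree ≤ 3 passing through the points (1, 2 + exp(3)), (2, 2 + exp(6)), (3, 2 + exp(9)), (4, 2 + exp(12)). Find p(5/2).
-exp(12)/16 - exp(3)/16 + 2 + 9*exp(6)/16 + 9*exp(9)/16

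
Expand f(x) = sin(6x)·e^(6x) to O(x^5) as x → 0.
6*x + 36*x**2 + 72*x**3 + O(x**5)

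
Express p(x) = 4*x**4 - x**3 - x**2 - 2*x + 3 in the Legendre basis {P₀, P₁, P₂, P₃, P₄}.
(52/15)P₀ + (-13/5)P₁ + (34/21)P₂ + (-2/5)P₃ + (32/35)P₄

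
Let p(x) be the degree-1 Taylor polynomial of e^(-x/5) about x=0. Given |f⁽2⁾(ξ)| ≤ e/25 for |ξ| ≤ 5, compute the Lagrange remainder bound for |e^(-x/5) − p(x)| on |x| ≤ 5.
e/2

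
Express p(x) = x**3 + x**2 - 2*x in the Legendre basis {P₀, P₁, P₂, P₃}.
(1/3)P₀ + (-7/5)P₁ + (2/3)P₂ + (2/5)P₃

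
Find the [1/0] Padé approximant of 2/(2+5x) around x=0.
1 - 5*x/2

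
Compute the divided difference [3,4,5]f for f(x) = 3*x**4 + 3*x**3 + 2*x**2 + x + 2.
329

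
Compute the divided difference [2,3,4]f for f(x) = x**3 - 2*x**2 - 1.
7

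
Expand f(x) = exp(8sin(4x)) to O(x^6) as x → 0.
1 + 32*x + 512*x**2 + 5376*x**3 + 40960*x**4 + 3539968*x**5/15 + O(x**6)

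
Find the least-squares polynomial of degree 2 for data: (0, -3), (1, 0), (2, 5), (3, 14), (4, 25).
-103/35 + (9/7)x + (10/7)x²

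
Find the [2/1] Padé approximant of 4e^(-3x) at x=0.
(6*x**2 - 8*x + 4)/(x + 1)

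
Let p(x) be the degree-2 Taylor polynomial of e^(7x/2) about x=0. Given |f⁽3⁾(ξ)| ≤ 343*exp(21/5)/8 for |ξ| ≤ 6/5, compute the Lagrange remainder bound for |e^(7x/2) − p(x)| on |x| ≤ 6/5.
3087*exp(21/5)/250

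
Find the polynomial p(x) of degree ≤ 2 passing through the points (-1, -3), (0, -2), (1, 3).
2*x**2 + 3*x - 2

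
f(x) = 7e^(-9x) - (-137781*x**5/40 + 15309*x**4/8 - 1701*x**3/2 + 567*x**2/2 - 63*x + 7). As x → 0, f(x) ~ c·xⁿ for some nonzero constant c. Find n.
6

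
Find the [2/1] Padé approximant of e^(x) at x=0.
(x**2/6 + 2*x/3 + 1)/(1 - x/3)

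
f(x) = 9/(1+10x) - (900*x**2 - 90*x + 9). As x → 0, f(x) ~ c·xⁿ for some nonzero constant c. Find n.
3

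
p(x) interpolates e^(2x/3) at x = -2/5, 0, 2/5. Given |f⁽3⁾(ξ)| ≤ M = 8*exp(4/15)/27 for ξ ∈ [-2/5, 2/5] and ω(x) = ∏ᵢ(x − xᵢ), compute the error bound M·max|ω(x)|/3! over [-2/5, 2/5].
64*sqrt(3)*exp(4/15)/91125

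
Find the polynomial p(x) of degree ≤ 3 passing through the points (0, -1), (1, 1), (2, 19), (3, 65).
2*x**3 + 2*x**2 - 2*x - 1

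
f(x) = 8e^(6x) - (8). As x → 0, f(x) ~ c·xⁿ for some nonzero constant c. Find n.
1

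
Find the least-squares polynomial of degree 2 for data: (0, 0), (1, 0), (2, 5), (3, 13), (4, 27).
1/35 + (-151/70)x + (31/14)x²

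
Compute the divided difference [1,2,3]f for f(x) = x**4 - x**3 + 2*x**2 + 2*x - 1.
21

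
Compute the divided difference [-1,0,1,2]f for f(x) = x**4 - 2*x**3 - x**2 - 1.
0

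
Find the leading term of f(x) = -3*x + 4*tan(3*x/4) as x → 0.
9*x**3/16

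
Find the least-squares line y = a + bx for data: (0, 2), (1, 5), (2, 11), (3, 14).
a = 17/10, b = 21/5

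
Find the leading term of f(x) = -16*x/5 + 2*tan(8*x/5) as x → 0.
1024*x**3/375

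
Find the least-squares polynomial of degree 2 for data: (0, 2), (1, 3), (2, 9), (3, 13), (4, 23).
66/35 + (22/35)x + (8/7)x²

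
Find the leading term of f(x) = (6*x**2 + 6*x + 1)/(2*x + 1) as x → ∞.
3*x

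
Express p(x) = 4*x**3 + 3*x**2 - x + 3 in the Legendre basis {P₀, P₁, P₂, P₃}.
(4)P₀ + (7/5)P₁ + (2)P₂ + (8/5)P₃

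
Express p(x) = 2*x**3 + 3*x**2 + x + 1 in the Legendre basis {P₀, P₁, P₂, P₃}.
(2)P₀ + (11/5)P₁ + (2)P₂ + (4/5)P₃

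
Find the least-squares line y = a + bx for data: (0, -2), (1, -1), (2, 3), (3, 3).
a = -21/10, b = 19/10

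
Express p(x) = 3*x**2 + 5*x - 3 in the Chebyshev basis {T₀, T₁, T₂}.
(-3/2)T₀ + (5)T₁ + (3/2)T₂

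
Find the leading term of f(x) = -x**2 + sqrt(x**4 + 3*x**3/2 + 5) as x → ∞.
3*x/4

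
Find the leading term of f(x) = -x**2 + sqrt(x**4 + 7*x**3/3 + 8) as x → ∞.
7*x/6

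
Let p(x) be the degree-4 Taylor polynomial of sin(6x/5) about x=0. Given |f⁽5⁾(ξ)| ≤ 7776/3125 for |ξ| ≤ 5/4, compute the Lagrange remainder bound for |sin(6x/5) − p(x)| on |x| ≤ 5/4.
81/1280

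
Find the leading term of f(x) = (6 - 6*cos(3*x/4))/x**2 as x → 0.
27/16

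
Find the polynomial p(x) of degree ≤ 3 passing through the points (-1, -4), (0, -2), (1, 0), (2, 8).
x**3 + x - 2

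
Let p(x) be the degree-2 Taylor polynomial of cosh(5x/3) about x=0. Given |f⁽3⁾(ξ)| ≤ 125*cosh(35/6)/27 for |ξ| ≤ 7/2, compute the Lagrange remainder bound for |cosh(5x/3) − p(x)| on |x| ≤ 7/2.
42875*cosh(35/6)/1296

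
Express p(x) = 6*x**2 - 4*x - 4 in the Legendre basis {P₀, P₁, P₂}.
(-2)P₀ + (-4)P₁ + (4)P₂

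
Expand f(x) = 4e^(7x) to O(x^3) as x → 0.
4 + 28*x + 98*x**2 + O(x**3)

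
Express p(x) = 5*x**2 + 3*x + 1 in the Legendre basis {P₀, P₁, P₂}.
(8/3)P₀ + (3)P₁ + (10/3)P₂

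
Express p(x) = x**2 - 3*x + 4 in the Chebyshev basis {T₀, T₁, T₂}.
(9/2)T₀ + (-3)T₁ + (1/2)T₂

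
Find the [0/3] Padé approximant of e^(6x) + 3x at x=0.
1/(-441*x**3 + 63*x**2 - 9*x + 1)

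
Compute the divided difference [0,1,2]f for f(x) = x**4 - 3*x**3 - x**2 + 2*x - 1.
-3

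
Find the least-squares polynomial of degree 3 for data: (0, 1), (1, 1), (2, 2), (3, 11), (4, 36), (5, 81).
137/126 + (121/108)x + (-319/126)x² + (119/108)x³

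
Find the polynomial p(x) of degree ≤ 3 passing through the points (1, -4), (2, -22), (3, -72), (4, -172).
-3*x**3 + 2*x**2 - 3*x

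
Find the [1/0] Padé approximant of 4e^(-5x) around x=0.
4 - 20*x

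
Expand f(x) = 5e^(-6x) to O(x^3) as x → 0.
5 - 30*x + 90*x**2 + O(x**3)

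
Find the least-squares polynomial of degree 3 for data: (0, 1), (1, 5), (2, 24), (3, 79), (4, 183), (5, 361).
59/63 + (979/378)x + (-100/63)x² + (167/54)x³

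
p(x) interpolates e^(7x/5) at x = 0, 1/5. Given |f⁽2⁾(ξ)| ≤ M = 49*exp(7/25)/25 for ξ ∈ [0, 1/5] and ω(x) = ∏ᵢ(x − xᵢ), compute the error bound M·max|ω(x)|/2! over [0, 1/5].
49*exp(7/25)/5000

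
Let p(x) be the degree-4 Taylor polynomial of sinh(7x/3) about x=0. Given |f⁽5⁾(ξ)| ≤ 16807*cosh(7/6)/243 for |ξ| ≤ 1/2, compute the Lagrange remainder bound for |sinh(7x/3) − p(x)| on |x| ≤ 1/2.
16807*cosh(7/6)/933120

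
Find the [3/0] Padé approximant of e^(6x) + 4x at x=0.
36*x**3 + 18*x**2 + 10*x + 1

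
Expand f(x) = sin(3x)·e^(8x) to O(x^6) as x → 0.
3*x + 24*x**2 + 183*x**3/2 + 220*x**4 + 14801*x**5/40 + O(x**6)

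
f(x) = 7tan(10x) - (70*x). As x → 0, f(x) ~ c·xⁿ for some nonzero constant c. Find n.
3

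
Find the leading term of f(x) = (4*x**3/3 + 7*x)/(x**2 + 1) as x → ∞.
4*x/3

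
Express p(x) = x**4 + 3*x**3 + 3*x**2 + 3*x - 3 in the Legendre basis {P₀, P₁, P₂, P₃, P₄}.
(-9/5)P₀ + (24/5)P₁ + (18/7)P₂ + (6/5)P₃ + (8/35)P₄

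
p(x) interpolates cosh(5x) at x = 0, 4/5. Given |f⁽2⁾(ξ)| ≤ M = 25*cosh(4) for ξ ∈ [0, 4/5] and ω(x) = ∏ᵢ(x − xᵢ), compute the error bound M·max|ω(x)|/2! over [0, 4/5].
2*cosh(4)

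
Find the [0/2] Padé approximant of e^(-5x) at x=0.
1/(25*x**2/2 + 5*x + 1)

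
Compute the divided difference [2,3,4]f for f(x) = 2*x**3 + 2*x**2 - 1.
20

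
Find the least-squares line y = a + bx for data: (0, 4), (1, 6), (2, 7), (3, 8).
a = 43/10, b = 13/10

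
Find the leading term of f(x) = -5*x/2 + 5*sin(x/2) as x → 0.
-5*x**3/48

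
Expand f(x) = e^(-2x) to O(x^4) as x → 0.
1 - 2*x + 2*x**2 - 4*x**3/3 + O(x**4)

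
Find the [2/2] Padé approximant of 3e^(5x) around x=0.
(25*x**2/4 + 15*x/2 + 3)/(25*x**2/12 - 5*x/2 + 1)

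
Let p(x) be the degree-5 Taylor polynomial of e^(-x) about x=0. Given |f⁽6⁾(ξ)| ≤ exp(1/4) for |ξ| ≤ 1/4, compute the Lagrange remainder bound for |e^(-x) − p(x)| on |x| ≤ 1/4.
exp(1/4)/2949120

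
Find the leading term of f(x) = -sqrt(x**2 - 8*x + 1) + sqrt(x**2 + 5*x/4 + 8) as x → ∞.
37/8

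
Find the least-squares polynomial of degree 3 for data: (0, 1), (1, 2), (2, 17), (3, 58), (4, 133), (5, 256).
61/63 + (-464/189)x + (215/126)x² + (97/54)x³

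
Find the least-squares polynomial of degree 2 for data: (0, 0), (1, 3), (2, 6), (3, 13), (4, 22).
2/7 + (29/35)x + (8/7)x²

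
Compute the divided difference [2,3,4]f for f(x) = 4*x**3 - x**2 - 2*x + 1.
35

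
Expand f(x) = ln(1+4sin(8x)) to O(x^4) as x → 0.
32*x - 512*x**2 + 31744*x**3/3 + O(x**4)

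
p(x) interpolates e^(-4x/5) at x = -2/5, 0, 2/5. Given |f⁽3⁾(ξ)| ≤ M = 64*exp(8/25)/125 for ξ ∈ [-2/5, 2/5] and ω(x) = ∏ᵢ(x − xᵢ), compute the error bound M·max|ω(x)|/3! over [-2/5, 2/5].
512*sqrt(3)*exp(8/25)/421875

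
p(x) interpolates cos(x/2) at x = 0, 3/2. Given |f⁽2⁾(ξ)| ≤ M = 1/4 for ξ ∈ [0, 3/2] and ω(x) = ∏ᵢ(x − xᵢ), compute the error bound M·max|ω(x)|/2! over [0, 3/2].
9/128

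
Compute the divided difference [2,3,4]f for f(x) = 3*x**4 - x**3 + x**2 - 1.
157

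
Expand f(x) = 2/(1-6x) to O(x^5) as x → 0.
2 + 12*x + 72*x**2 + 432*x**3 + 2592*x**4 + O(x**5)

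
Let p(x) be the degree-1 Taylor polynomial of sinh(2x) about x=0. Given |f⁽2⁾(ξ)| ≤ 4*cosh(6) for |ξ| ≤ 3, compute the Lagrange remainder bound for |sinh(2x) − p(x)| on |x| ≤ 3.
18*cosh(6)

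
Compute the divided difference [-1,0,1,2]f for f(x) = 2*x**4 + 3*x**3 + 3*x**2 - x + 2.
7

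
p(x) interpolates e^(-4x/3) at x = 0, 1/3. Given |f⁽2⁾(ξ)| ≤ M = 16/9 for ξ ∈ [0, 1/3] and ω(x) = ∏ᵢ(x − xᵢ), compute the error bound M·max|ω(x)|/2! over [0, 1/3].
2/81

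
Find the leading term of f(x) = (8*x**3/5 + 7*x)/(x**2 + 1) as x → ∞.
8*x/5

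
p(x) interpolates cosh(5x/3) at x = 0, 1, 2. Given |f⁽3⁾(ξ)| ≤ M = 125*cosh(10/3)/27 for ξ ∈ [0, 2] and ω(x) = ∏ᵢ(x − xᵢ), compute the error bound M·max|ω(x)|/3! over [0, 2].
125*sqrt(3)*cosh(10/3)/729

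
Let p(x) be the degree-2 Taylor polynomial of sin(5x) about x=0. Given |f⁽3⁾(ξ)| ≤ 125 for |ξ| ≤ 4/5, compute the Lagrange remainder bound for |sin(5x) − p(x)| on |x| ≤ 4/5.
32/3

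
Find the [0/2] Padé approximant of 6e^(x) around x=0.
6/(x**2/2 - x + 1)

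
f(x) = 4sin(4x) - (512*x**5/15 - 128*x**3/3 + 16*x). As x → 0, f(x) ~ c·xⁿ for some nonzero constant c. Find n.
7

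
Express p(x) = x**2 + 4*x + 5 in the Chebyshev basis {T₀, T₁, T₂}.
(11/2)T₀ + (4)T₁ + (1/2)T₂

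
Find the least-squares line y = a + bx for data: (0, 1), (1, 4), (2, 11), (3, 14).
a = 3/5, b = 23/5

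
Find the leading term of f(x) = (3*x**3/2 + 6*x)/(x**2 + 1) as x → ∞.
3*x/2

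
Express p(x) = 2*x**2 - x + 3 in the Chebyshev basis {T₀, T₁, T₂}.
(4)T₀ - T₁ + T₂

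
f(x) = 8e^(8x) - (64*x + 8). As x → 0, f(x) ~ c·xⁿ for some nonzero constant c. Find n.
2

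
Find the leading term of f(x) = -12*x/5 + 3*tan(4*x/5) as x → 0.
64*x**3/125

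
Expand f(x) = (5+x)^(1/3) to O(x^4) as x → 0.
5**(1/3) + 5**(1/3)*x/15 - 5**(1/3)*x**2/225 + 5**(1/3)*x**3/2025 + O(x**4)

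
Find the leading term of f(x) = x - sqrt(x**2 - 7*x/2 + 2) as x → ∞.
7/4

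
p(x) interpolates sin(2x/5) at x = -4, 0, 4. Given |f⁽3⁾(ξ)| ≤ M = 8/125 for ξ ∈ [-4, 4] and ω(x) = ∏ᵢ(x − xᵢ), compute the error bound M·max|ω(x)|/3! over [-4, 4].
512*sqrt(3)/3375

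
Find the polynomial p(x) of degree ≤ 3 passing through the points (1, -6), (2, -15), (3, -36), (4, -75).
-x**3 - 2*x - 3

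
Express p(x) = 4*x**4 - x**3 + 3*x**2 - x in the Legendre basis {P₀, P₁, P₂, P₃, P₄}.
(9/5)P₀ + (-8/5)P₁ + (30/7)P₂ + (-2/5)P₃ + (32/35)P₄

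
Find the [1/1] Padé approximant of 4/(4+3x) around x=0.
1/(3*x/4 + 1)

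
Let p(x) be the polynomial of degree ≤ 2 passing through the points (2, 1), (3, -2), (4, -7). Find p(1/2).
7/4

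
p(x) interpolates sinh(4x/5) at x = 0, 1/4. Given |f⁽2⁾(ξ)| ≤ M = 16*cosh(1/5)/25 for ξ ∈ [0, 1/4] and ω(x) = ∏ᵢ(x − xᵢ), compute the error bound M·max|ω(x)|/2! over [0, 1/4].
cosh(1/5)/200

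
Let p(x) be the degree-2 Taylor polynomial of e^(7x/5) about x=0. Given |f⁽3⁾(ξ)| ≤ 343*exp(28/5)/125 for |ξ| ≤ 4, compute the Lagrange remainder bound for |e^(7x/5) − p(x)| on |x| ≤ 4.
10976*exp(28/5)/375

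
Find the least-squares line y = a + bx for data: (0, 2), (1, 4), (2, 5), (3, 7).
a = 21/10, b = 8/5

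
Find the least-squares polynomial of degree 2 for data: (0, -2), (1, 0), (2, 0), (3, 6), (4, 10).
-62/35 + (1/7)x + (5/7)x²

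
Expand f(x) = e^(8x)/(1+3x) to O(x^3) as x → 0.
1 + 5*x + 17*x**2 + O(x**3)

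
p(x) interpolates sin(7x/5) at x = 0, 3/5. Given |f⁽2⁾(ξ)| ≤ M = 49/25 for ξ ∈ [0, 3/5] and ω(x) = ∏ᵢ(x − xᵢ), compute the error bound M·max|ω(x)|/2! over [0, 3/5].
441/5000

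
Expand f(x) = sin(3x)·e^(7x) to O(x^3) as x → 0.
3*x + 21*x**2 + O(x**3)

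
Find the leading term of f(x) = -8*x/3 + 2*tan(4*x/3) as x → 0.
128*x**3/81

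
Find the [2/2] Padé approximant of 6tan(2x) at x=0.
12*x/(1 - 4*x**2/3)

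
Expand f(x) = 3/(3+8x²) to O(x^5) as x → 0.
1 - 8*x**2/3 + 64*x**4/9 + O(x**5)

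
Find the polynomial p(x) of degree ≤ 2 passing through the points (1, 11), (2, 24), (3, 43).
3*x**2 + 4*x + 4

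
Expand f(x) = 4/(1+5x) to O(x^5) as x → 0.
4 - 20*x + 100*x**2 - 500*x**3 + 2500*x**4 + O(x**5)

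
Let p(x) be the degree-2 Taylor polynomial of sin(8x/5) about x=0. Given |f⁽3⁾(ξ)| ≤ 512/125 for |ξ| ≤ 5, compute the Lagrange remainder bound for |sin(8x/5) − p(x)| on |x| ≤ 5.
256/3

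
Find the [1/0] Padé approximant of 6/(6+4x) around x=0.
1 - 2*x/3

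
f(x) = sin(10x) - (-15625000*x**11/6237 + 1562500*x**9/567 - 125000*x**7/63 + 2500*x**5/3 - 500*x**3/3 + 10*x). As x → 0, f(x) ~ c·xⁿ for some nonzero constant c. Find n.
13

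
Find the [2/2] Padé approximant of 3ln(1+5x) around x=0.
15*x*(5*x + 2)/(2*(25*x**2/6 + 5*x + 1))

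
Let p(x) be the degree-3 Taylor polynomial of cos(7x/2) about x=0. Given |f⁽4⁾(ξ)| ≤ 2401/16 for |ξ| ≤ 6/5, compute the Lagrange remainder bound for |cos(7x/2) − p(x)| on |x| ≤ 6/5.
64827/5000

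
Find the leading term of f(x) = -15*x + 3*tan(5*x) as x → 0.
125*x**3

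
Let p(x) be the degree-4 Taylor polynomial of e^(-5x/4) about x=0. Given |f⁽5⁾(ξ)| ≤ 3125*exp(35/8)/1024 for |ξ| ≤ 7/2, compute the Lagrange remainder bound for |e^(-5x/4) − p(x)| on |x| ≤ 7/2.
10504375*exp(35/8)/786432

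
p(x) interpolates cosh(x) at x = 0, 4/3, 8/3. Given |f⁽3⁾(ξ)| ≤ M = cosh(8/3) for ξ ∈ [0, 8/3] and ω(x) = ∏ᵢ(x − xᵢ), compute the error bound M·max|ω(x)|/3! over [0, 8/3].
64*sqrt(3)*cosh(8/3)/729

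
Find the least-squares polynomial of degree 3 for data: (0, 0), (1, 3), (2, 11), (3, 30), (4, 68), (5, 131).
-1/63 + (578/189)x + (-10/9)x² + (31/27)x³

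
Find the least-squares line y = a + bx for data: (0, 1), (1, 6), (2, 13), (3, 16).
a = 6/5, b = 26/5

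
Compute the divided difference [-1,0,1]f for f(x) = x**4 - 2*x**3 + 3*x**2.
4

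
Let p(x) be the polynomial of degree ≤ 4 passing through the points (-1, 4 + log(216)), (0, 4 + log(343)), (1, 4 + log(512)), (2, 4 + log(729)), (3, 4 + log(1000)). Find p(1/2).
4 + log(448*2**(9/32)*3**(121/128)*5**(9/128)*7**(13/32)/9)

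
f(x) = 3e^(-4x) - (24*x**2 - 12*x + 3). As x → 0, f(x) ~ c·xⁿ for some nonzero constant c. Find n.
3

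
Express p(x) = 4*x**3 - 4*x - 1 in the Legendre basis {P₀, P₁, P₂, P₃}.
-P₀ + (-8/5)P₁ + (8/5)P₃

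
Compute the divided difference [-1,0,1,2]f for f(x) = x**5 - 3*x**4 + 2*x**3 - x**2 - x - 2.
1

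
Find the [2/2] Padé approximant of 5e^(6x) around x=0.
(15*x**2 + 15*x + 5)/(3*x**2 - 3*x + 1)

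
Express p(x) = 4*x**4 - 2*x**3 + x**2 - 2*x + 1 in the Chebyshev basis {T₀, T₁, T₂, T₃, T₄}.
(3)T₀ + (-7/2)T₁ + (5/2)T₂ + (-1/2)T₃ + (1/2)T₄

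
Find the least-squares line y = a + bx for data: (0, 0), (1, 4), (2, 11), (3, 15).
a = -3/10, b = 26/5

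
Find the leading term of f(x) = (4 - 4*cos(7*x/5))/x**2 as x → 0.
98/25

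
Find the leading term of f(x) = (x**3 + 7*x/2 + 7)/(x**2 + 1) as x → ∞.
x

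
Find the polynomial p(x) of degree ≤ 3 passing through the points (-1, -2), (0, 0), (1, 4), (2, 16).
x**3 + x**2 + 2*x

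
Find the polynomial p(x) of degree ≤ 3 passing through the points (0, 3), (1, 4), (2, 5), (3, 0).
-x**3 + 3*x**2 - x + 3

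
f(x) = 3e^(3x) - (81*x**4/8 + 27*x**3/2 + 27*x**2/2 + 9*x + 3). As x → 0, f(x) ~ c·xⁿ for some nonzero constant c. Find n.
5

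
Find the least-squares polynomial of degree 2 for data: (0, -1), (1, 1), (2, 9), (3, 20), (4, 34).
-47/35 + (83/70)x + (27/14)x²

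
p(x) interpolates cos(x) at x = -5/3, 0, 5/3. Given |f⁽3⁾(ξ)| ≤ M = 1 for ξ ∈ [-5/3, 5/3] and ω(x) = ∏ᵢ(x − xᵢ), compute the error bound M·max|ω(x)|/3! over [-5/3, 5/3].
125*sqrt(3)/729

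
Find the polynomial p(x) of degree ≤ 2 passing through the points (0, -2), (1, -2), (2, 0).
x**2 - x - 2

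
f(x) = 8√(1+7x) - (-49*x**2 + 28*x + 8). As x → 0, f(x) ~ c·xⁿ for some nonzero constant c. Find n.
3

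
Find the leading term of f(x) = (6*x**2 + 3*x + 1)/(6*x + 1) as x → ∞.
x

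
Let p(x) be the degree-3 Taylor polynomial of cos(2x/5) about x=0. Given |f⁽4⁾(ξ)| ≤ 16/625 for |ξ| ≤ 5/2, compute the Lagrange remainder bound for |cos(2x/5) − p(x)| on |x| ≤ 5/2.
1/24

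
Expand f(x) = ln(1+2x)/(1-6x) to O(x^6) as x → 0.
2*x + 10*x**2 + 188*x**3/3 + 372*x**4 + 11192*x**5/5 + O(x**6)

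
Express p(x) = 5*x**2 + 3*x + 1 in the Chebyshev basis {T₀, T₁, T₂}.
(7/2)T₀ + (3)T₁ + (5/2)T₂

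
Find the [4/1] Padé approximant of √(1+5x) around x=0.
(375*x**4/128 - 25*x**3/8 + 45*x**2/8 + 6*x + 1)/(7*x/2 + 1)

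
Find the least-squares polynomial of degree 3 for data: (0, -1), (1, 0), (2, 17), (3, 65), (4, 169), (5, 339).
-58/63 + (-163/189)x + (-319/252)x² + (325/108)x³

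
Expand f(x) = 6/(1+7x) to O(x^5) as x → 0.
6 - 42*x + 294*x**2 - 2058*x**3 + 14406*x**4 + O(x**5)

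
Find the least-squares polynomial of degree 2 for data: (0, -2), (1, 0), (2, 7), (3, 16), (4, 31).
-2 + (1/5)x + (2)x²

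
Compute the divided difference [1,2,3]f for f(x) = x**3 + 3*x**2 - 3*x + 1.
9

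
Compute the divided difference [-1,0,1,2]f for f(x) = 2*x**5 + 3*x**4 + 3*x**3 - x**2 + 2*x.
19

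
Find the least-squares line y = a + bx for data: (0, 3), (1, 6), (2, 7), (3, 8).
a = 18/5, b = 8/5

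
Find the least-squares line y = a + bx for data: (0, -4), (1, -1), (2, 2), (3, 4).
a = -19/5, b = 27/10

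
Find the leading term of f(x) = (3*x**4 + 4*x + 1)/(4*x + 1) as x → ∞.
3*x**3/4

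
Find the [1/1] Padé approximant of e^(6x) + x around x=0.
(31*x/7 + 1)/(1 - 18*x/7)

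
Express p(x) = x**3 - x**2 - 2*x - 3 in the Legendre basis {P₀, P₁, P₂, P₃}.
(-10/3)P₀ + (-7/5)P₁ + (-2/3)P₂ + (2/5)P₃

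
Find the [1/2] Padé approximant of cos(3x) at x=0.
1/(9*x**2/2 + 1)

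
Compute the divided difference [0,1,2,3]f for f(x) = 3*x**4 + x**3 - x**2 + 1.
19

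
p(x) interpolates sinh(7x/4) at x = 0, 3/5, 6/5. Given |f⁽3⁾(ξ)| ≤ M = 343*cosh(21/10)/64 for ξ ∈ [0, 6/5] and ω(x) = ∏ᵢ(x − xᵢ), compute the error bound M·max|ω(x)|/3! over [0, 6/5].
343*sqrt(3)*cosh(21/10)/8000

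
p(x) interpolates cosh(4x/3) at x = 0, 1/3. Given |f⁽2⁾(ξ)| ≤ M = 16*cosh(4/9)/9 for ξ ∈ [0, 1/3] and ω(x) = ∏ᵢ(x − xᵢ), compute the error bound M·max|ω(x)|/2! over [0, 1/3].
2*cosh(4/9)/81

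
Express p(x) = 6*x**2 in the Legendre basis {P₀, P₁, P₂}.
(2)P₀ + (4)P₂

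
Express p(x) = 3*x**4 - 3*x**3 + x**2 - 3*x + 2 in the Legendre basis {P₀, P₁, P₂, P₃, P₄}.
(44/15)P₀ + (-24/5)P₁ + (50/21)P₂ + (-6/5)P₃ + (24/35)P₄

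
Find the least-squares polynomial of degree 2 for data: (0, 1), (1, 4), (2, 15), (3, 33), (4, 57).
4/5 + (1/10)x + (7/2)x²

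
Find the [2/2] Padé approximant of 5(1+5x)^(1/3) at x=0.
(875*x**2/27 + 175*x/6 + 5)/(125*x**2/54 + 25*x/6 + 1)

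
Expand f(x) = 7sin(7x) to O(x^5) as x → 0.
49*x - 2401*x**3/6 + O(x**5)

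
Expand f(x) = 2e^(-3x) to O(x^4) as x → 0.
2 - 6*x + 9*x**2 - 9*x**3 + O(x**4)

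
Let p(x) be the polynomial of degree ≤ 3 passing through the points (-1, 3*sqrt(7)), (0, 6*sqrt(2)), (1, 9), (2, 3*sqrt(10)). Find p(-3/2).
-105*sqrt(2)/8 - 15*sqrt(10)/16 + 189/16 + 105*sqrt(7)/16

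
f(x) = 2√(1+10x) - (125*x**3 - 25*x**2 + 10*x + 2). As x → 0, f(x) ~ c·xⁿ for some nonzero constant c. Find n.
4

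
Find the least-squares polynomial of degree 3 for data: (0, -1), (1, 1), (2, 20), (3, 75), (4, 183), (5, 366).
-68/63 + (101/378)x + (-293/252)x² + (341/108)x³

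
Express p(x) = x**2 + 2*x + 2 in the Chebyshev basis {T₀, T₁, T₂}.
(5/2)T₀ + (2)T₁ + (1/2)T₂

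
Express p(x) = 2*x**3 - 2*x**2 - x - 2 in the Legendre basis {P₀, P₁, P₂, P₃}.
(-8/3)P₀ + (1/5)P₁ + (-4/3)P₂ + (4/5)P₃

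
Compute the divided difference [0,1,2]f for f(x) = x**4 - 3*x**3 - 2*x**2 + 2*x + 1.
-4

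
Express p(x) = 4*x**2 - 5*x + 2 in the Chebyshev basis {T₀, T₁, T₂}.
(4)T₀ + (-5)T₁ + (2)T₂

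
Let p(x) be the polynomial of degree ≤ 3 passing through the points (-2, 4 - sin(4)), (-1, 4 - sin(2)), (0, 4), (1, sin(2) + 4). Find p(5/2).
-15*sin(2)/8 + 35*sin(4)/16 + 4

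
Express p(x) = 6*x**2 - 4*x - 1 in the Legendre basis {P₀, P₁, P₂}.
P₀ + (-4)P₁ + (4)P₂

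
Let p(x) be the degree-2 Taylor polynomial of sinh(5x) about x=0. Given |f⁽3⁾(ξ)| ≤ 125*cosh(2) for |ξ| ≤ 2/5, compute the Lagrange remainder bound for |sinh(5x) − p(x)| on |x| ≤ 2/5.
4*cosh(2)/3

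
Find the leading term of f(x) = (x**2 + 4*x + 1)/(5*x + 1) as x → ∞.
x/5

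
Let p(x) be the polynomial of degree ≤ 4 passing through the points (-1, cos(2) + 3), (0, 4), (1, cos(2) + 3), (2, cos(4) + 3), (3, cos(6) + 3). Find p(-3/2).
693*cos(2)/128 - 9/32 + 35*cos(6)/128 - 45*cos(4)/32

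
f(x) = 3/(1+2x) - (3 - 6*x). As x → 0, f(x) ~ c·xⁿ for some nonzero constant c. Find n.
2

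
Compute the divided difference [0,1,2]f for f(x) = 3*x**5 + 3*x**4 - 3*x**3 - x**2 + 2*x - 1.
56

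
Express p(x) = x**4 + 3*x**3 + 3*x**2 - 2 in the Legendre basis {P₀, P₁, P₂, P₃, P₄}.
(-4/5)P₀ + (9/5)P₁ + (18/7)P₂ + (6/5)P₃ + (8/35)P₄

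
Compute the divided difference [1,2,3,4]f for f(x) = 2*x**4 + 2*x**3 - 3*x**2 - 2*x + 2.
22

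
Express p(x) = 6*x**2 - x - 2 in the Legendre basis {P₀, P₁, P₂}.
-P₁ + (4)P₂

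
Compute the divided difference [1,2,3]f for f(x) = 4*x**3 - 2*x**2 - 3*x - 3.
22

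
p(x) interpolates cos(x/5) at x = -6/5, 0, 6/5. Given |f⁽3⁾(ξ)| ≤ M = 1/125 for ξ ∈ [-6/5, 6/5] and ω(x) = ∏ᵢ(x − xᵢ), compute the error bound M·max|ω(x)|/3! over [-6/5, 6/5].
8*sqrt(3)/15625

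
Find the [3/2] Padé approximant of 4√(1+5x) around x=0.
(125*x**3/8 + 225*x**2/4 + 30*x + 4)/(75*x**2/16 + 5*x + 1)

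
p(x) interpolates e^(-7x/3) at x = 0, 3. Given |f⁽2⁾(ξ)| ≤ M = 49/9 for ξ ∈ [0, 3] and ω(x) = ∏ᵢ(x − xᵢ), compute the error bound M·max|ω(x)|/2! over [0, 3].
49/8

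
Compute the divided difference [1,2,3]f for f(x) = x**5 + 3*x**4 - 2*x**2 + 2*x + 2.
163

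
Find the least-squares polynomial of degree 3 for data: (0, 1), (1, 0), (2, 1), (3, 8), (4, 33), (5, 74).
71/63 + (-79/189)x + (-239/126)x² + (53/54)x³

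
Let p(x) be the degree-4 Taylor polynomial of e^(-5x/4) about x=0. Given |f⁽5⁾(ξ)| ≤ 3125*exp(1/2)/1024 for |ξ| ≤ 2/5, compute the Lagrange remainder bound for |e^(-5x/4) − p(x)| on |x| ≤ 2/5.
exp(1/2)/3840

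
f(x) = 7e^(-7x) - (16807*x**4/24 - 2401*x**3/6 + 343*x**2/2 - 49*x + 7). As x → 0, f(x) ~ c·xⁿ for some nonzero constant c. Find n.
5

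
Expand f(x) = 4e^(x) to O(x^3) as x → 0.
4 + 4*x + 2*x**2 + O(x**3)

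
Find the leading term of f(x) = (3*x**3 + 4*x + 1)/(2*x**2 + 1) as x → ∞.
3*x/2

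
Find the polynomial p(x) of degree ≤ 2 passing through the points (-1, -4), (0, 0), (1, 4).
4*x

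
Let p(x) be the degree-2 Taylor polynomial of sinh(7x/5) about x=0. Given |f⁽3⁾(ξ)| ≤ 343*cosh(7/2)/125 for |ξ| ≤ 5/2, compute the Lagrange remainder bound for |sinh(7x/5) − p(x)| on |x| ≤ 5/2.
343*cosh(7/2)/48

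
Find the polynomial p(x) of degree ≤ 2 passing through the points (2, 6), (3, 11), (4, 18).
x**2 + 2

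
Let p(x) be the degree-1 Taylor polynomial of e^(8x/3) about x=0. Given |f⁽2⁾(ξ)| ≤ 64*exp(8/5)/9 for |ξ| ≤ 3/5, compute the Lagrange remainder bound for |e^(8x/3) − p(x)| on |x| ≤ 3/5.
32*exp(8/5)/25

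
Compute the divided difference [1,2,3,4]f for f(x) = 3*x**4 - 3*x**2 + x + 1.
30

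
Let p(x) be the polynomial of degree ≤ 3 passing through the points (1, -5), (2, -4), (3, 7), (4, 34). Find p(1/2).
-29/8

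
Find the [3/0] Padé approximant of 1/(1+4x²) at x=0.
1 - 4*x**2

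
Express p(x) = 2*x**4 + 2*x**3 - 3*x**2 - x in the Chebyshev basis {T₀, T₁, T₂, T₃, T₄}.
(-3/4)T₀ + (1/2)T₁ + (-1/2)T₂ + (1/2)T₃ + (1/4)T₄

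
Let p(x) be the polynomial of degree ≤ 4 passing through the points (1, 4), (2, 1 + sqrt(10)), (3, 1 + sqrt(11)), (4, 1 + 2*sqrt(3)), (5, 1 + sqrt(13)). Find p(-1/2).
-693*sqrt(10)/32 - 385*sqrt(3)/16 + 315*sqrt(13)/128 + 3593/128 + 1485*sqrt(11)/64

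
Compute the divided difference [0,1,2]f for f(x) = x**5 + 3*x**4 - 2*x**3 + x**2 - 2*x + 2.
31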